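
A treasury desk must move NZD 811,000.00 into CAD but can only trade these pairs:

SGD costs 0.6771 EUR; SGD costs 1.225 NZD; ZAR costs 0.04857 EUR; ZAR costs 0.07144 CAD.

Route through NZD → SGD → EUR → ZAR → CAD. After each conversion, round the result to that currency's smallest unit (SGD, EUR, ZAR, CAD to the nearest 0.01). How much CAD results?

CAD 659,342.28

NZD 811,000.00 ÷ 1.225 = SGD 662,040.82
SGD 662,040.82 × 0.6771 = EUR 448,267.84
EUR 448,267.84 ÷ 0.04857 = ZAR 9,229,315.22
ZAR 9,229,315.22 × 0.07144 = CAD 659,342.28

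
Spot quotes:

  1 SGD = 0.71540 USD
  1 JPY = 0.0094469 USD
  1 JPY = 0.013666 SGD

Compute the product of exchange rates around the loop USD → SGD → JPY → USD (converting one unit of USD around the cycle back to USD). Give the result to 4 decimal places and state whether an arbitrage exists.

0.9663 (arbitrage exists)

Around USD → SGD → JPY → USD: 1 ÷ 0.71540 ÷ 0.013666 × 0.0094469 = 0.966271
Product < 1; profitable direction is USD → JPY → SGD → USD.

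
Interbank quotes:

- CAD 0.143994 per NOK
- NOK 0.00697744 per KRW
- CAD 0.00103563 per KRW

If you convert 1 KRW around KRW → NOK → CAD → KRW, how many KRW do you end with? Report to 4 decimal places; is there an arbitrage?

0.9701 (arbitrage exists)

Around KRW → NOK → CAD → KRW: 1 × 0.00697744 × 0.143994 ÷ 0.00103563 = 0.970143
Product < 1; profitable direction is KRW → CAD → NOK → KRW.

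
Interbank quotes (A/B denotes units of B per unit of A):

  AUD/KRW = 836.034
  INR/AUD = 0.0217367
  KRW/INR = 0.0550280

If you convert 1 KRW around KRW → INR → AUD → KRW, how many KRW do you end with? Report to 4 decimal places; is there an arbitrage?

Around KRW → INR → AUD → KRW: 1 × 0.0550280 × 0.0217367 × 836.034 = 1.000003
Product ≈ 1 (deviation 0.000%, within rounding noise).

1.0000 (no arbitrage)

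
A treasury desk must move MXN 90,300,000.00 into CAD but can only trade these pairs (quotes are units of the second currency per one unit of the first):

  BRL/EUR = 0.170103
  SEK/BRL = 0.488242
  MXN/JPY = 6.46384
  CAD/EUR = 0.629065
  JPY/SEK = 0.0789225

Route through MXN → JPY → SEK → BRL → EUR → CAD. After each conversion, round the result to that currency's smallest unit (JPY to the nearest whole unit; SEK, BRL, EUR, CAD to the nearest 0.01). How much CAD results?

MXN 90,300,000.00 × 6.46384 = JPY 583,684,752
JPY 583,684,752 × 0.0789225 = SEK 46,065,859.84
SEK 46,065,859.84 × 0.488242 = BRL 22,491,287.54
BRL 22,491,287.54 × 0.170103 = EUR 3,825,835.48
EUR 3,825,835.48 ÷ 0.629065 = CAD 6,081,780.87

CAD 6,081,780.87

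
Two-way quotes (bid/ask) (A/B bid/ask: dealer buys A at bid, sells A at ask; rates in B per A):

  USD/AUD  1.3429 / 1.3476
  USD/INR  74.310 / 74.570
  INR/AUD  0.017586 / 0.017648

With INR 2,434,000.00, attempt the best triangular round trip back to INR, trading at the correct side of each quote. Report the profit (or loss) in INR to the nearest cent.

Net profit: INR 49,731.30

Best loop INR → USD → AUD → INR:
INR 2,434,000.00 ÷ 74.570 (buy USD at ask) = USD 32,640.47
USD 32,640.47 × 1.3429 (sell USD at bid) = AUD 43,832.89
AUD 43,832.89 ÷ 0.017648 (buy INR at ask) = INR 2,483,731.30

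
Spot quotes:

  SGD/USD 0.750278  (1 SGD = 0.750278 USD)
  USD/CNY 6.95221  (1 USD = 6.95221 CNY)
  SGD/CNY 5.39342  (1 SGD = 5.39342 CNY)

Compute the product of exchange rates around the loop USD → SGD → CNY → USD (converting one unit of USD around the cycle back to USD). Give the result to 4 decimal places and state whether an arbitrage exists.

1.0340 (arbitrage exists)

Around USD → SGD → CNY → USD: 1 ÷ 0.750278 × 5.39342 ÷ 6.95221 = 1.033997
Product > 1; profitable direction is USD → SGD → CNY → USD.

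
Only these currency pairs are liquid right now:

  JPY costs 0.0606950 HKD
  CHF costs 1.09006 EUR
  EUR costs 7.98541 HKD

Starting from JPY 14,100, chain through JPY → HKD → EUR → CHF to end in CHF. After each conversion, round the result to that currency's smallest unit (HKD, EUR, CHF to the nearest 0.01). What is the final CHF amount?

JPY 14,100 × 0.0606950 = HKD 855.80
HKD 855.80 ÷ 7.98541 = EUR 107.17
EUR 107.17 ÷ 1.09006 = CHF 98.32

CHF 98.32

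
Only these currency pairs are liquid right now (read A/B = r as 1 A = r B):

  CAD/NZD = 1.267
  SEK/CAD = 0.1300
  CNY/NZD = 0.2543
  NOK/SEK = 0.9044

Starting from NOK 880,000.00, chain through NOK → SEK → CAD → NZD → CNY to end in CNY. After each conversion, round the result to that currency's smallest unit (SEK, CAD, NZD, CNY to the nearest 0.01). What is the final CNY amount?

CNY 515,485.96

NOK 880,000.00 × 0.9044 = SEK 795,872.00
SEK 795,872.00 × 0.1300 = CAD 103,463.36
CAD 103,463.36 × 1.267 = NZD 131,088.08
NZD 131,088.08 ÷ 0.2543 = CNY 515,485.96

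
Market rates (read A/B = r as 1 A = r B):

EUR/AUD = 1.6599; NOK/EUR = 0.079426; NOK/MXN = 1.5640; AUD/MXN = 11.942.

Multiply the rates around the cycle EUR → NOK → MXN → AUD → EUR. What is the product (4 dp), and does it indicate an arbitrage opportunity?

Around EUR → NOK → MXN → AUD → EUR: 1 ÷ 0.079426 × 1.5640 ÷ 11.942 ÷ 1.6599 = 0.993379
Product < 1; profitable direction is EUR → AUD → MXN → NOK → EUR.

0.9934 (arbitrage exists)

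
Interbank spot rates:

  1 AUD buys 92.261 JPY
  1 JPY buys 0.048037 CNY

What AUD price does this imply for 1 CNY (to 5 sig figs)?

CNY/AUD = 0.22563

1 CNY ÷ 0.048037 = 20.8173 JPY
20.8173 JPY ÷ 92.261 = 0.225635 AUD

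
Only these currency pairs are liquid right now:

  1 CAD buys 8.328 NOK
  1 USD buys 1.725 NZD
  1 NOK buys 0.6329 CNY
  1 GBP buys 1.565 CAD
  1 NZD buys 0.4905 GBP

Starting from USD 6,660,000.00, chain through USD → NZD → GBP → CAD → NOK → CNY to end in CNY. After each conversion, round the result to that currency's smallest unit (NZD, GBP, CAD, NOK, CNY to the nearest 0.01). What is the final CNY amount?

CNY 46,482,822.86

USD 6,660,000.00 × 1.725 = NZD 11,488,500.00
NZD 11,488,500.00 × 0.4905 = GBP 5,635,109.25
GBP 5,635,109.25 × 1.565 = CAD 8,818,945.98
CAD 8,818,945.98 × 8.328 = NOK 73,444,182.12
NOK 73,444,182.12 × 0.6329 = CNY 46,482,822.86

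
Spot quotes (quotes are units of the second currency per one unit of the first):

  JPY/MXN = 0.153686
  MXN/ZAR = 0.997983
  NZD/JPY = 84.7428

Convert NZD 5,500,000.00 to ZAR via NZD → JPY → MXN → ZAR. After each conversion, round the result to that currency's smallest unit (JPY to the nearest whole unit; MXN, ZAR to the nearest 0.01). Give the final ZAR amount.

NZD 5,500,000.00 × 84.7428 = JPY 466,085,400
JPY 466,085,400 × 0.153686 = MXN 71,630,800.78
MXN 71,630,800.78 × 0.997983 = ZAR 71,486,321.45

ZAR 71,486,321.45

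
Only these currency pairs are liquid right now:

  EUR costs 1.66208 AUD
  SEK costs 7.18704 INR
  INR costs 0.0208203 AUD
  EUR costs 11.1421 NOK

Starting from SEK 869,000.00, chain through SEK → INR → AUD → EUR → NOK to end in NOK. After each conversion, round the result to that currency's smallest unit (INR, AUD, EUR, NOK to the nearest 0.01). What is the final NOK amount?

NOK 871,709.88

SEK 869,000.00 × 7.18704 = INR 6,245,537.76
INR 6,245,537.76 × 0.0208203 = AUD 130,033.97
AUD 130,033.97 ÷ 1.66208 = EUR 78,235.69
EUR 78,235.69 × 11.1421 = NOK 871,709.88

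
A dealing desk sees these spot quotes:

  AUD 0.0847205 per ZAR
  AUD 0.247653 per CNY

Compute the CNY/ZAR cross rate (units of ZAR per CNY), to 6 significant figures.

1 CNY × 0.247653 = 0.247653 AUD
0.247653 AUD ÷ 0.0847205 = 2.92318 ZAR

CNY/ZAR = 2.92318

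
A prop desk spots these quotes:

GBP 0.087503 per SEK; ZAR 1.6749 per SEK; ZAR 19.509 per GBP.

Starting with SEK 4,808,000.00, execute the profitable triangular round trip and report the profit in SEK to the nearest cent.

Profitable loop is SEK → GBP → ZAR → SEK:
SEK 4,808,000.00 × 0.087503 = GBP 420,714.42
GBP 420,714.42 × 19.509 = ZAR 8,207,717.70
ZAR 8,207,717.70 ÷ 1.6749 = SEK 4,900,422.53
Profit = SEK 4,900,422.53 − SEK 4,808,000.00

Profit: SEK 92,422.53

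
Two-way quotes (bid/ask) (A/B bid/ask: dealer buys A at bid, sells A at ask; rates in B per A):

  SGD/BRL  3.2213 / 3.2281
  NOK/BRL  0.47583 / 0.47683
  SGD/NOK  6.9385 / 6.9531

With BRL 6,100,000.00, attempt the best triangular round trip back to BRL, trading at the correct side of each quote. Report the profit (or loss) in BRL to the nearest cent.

Net profit: BRL 138,788.57

Best loop BRL → SGD → NOK → BRL:
BRL 6,100,000.00 ÷ 3.2281 (buy SGD at ask) = SGD 1,889,656.45
SGD 1,889,656.45 × 6.9385 (sell SGD at bid) = NOK 13,111,381.31
NOK 13,111,381.31 × 0.47583 (sell NOK at bid) = BRL 6,238,788.57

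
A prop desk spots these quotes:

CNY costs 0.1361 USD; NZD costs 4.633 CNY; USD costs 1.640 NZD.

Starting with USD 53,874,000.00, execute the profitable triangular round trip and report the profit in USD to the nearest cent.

Profit: USD 1,837,326.01

Profitable loop is USD → NZD → CNY → USD:
USD 53,874,000.00 × 1.640 = NZD 88,353,360.00
NZD 88,353,360.00 × 4.633 = CNY 409,341,116.88
CNY 409,341,116.88 × 0.1361 = USD 55,711,326.01
Profit = USD 55,711,326.01 − USD 53,874,000.00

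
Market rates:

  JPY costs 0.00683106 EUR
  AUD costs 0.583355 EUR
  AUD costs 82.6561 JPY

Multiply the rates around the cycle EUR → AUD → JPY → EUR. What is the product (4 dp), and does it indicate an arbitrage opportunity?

0.9679 (arbitrage exists)

Around EUR → AUD → JPY → EUR: 1 ÷ 0.583355 × 82.6561 × 0.00683106 = 0.967899
Product < 1; profitable direction is EUR → JPY → AUD → EUR.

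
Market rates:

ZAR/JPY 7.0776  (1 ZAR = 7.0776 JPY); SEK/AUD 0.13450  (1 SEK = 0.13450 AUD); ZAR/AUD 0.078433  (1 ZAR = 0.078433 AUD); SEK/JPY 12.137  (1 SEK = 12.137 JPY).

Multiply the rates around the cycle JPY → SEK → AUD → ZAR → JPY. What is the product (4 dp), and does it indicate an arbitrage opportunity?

1.0000 (no arbitrage)

Around JPY → SEK → AUD → ZAR → JPY: 1 ÷ 12.137 × 0.13450 ÷ 0.078433 × 7.0776 = 0.999996
Product ≈ 1 (deviation 0.000%, within rounding noise).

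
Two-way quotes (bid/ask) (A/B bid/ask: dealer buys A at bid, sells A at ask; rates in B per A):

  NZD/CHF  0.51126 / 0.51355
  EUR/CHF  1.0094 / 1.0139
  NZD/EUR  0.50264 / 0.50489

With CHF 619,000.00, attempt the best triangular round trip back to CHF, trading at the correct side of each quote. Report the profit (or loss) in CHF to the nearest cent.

Best loop CHF → EUR → NZD → CHF:
CHF 619,000.00 ÷ 1.0139 (buy EUR at ask) = EUR 610,513.86
EUR 610,513.86 ÷ 0.50489 (buy NZD at ask) = NZD 1,209,201.72
NZD 1,209,201.72 × 0.51126 (sell NZD at bid) = CHF 618,216.47

Net result: CHF -783.53 (no profitable arbitrage after spreads)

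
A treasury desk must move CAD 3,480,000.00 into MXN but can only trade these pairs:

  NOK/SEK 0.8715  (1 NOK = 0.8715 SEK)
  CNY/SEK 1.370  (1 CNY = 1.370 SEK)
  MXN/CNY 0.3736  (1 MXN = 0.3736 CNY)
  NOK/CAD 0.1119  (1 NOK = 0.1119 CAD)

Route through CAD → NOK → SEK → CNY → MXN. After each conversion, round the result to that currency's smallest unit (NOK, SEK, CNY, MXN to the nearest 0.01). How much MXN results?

MXN 52,952,822.54

CAD 3,480,000.00 ÷ 0.1119 = NOK 31,099,195.71
NOK 31,099,195.71 × 0.8715 = SEK 27,102,949.06
SEK 27,102,949.06 ÷ 1.370 = CNY 19,783,174.50
CNY 19,783,174.50 ÷ 0.3736 = MXN 52,952,822.54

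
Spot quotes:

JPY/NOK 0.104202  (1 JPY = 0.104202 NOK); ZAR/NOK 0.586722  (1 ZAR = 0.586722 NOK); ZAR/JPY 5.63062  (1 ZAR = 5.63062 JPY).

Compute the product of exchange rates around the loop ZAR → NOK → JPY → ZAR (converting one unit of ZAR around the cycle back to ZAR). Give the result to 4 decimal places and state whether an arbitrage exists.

1.0000 (no arbitrage)

Around ZAR → NOK → JPY → ZAR: 1 × 0.586722 ÷ 0.104202 ÷ 5.63062 = 1.000000
Product ≈ 1 (deviation 0.000%, within rounding noise).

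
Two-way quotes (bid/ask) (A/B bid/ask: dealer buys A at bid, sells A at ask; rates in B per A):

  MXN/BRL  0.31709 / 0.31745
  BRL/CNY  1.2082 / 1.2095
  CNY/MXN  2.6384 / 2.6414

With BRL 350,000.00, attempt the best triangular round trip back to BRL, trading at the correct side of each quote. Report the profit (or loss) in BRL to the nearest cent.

Net profit: BRL 3,777.38

Best loop BRL → CNY → MXN → BRL:
BRL 350,000.00 × 1.2082 (sell BRL at bid) = CNY 422,870.00
CNY 422,870.00 × 2.6384 (sell CNY at bid) = MXN 1,115,700.21
MXN 1,115,700.21 × 0.31709 (sell MXN at bid) = BRL 353,777.38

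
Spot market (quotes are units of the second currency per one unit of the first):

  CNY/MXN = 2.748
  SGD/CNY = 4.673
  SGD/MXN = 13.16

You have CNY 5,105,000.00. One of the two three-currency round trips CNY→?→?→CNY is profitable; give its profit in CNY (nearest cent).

Profitable loop is CNY → SGD → MXN → CNY:
CNY 5,105,000.00 ÷ 4.673 = SGD 1,092,445.97
SGD 1,092,445.97 × 13.16 = MXN 14,376,588.92
MXN 14,376,588.92 ÷ 2.748 = CNY 5,231,655.35
Profit = CNY 5,231,655.35 − CNY 5,105,000.00

Profit: CNY 126,655.35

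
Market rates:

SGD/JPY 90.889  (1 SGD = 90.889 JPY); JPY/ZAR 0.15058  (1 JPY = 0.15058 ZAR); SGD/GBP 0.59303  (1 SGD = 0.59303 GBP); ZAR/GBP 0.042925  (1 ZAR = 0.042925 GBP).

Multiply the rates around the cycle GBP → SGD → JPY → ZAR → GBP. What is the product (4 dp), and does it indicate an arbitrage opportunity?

Around GBP → SGD → JPY → ZAR → GBP: 1 ÷ 0.59303 × 90.889 × 0.15058 × 0.042925 = 0.990632
Product < 1; profitable direction is GBP → ZAR → JPY → SGD → GBP.

0.9906 (arbitrage exists)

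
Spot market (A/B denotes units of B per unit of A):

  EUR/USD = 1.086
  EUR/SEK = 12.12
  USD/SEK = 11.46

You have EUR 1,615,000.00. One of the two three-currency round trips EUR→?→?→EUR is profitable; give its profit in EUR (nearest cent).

Profit: EUR 43,381.14

Profitable loop is EUR → USD → SEK → EUR:
EUR 1,615,000.00 × 1.086 = USD 1,753,890.00
USD 1,753,890.00 × 11.46 = SEK 20,099,579.40
SEK 20,099,579.40 ÷ 12.12 = EUR 1,658,381.14
Profit = EUR 1,658,381.14 − EUR 1,615,000.00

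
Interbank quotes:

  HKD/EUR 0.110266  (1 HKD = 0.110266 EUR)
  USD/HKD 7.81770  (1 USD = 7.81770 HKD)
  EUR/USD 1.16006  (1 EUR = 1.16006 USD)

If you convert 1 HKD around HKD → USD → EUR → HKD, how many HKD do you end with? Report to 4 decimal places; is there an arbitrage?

Around HKD → USD → EUR → HKD: 1 ÷ 7.81770 ÷ 1.16006 ÷ 0.110266 = 0.999998
Product ≈ 1 (deviation 0.000%, within rounding noise).

1.0000 (no arbitrage)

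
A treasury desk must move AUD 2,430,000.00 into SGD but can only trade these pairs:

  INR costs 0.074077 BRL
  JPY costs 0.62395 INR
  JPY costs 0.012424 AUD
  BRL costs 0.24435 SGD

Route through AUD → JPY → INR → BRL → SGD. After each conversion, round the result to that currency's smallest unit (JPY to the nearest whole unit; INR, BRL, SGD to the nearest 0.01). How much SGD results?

SGD 2,208,972.70

AUD 2,430,000.00 ÷ 0.012424 = JPY 195,589,182
JPY 195,589,182 × 0.62395 = INR 122,037,870.11
INR 122,037,870.11 × 0.074077 = BRL 9,040,199.30
BRL 9,040,199.30 × 0.24435 = SGD 2,208,972.70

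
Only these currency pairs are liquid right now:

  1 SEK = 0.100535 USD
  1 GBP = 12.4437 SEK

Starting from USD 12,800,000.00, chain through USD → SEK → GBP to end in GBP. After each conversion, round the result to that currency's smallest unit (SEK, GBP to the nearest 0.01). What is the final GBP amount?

GBP 10,231,590.62

USD 12,800,000.00 ÷ 0.100535 = SEK 127,318,844.18
SEK 127,318,844.18 ÷ 12.4437 = GBP 10,231,590.62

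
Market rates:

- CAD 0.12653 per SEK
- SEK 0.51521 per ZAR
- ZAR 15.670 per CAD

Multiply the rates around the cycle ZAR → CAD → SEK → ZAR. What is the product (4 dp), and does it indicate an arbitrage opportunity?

0.9789 (arbitrage exists)

Around ZAR → CAD → SEK → ZAR: 1 ÷ 15.670 ÷ 0.12653 ÷ 0.51521 = 0.978934
Product < 1; profitable direction is ZAR → SEK → CAD → ZAR.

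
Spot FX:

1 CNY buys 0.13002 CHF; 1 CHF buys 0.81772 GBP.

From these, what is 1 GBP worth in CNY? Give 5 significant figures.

GBP/CNY = 9.4056

1 GBP ÷ 0.81772 = 1.22291 CHF
1.22291 CHF ÷ 0.13002 = 9.40557 CNY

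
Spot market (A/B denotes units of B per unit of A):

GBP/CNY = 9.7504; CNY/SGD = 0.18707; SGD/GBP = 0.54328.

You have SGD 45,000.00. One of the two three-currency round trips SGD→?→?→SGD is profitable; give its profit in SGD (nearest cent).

Profitable loop is SGD → CNY → GBP → SGD:
SGD 45,000.00 ÷ 0.18707 = CNY 240,551.67
CNY 240,551.67 ÷ 9.7504 = GBP 24,670.95
GBP 24,670.95 ÷ 0.54328 = SGD 45,411.12
Profit = SGD 45,411.12 − SGD 45,000.00

Profit: SGD 411.12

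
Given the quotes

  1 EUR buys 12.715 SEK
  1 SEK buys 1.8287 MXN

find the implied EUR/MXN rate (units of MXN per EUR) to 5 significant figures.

EUR/MXN = 23.252

1 EUR × 12.715 = 12.715 SEK
12.715 SEK × 1.8287 = 23.2519 MXN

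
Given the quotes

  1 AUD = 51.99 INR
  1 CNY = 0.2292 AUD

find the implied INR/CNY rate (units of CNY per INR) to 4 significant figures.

INR/CNY = 0.08392

1 INR ÷ 51.99 = 0.0192345 AUD
0.0192345 AUD ÷ 0.2292 = 0.08392 CNY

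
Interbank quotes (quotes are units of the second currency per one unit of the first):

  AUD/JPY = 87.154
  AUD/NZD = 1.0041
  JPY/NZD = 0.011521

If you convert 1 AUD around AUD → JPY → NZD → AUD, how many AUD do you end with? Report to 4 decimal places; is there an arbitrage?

Around AUD → JPY → NZD → AUD: 1 × 87.154 × 0.011521 ÷ 1.0041 = 1.000001
Product ≈ 1 (deviation 0.000%, within rounding noise).

1.0000 (no arbitrage)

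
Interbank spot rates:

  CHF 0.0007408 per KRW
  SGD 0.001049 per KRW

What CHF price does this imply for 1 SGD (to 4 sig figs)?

1 SGD ÷ 0.001049 = 953.289 KRW
953.289 KRW × 0.0007408 = 0.706196 CHF

SGD/CHF = 0.7062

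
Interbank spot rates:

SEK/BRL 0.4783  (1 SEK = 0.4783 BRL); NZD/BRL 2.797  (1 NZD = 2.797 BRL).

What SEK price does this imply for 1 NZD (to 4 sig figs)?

1 NZD × 2.797 = 2.797 BRL
2.797 BRL ÷ 0.4783 = 5.84779 SEK

NZD/SEK = 5.848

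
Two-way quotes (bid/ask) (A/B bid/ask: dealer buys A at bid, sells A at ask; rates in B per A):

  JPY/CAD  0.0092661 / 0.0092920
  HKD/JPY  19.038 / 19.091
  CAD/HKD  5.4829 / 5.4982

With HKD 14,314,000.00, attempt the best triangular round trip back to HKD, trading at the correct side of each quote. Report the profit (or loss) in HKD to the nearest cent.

Best loop HKD → CAD → JPY → HKD:
HKD 14,314,000.00 ÷ 5.4982 (buy CAD at ask) = CAD 2,603,397.48
CAD 2,603,397.48 ÷ 0.0092920 (buy JPY at ask) = JPY 280,176,224
JPY 280,176,224 ÷ 19.091 (buy HKD at ask) = HKD 14,675,827.57

Net profit: HKD 361,827.57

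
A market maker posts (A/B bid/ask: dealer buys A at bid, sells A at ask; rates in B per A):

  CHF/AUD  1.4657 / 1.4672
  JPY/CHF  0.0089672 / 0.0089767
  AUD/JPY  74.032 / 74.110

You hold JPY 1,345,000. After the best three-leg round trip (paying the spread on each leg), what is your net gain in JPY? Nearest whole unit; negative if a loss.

Net profit: JPY 32,969

Best loop JPY → AUD → CHF → JPY:
JPY 1,345,000 ÷ 74.110 (buy AUD at ask) = AUD 18,148.70
AUD 18,148.70 ÷ 1.4672 (buy CHF at ask) = CHF 12,369.61
CHF 12,369.61 ÷ 0.0089767 (buy JPY at ask) = JPY 1,377,969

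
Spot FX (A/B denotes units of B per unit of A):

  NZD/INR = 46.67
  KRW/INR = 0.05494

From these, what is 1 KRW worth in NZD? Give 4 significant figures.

1 KRW × 0.05494 = 0.05494 INR
0.05494 INR ÷ 46.67 = 0.0011772 NZD

KRW/NZD = 0.001177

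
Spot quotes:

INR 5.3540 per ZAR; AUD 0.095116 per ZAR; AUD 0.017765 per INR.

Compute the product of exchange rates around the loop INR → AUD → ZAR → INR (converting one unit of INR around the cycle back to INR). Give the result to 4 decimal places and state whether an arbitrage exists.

1.0000 (no arbitrage)

Around INR → AUD → ZAR → INR: 1 × 0.017765 ÷ 0.095116 × 5.3540 = 0.999977
Product ≈ 1 (deviation 0.002%, within rounding noise).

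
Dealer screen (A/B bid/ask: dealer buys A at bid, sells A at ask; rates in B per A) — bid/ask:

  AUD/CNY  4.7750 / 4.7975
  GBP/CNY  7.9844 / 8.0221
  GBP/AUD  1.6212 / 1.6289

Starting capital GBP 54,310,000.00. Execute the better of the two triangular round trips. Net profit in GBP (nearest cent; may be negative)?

Net profit: GBP 1,179,739.00

Best loop GBP → CNY → AUD → GBP:
GBP 54,310,000.00 × 7.9844 (sell GBP at bid) = CNY 433,632,764.00
CNY 433,632,764.00 ÷ 4.7975 (buy AUD at ask) = AUD 90,387,235.85
AUD 90,387,235.85 ÷ 1.6289 (buy GBP at ask) = GBP 55,489,739.00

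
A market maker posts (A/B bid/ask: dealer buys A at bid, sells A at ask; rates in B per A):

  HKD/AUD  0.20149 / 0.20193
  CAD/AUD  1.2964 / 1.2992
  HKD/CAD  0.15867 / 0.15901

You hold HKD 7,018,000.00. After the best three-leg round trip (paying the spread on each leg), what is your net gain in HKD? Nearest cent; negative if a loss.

Net profit: HKD 131,017.54

Best loop HKD → CAD → AUD → HKD:
HKD 7,018,000.00 × 0.15867 (sell HKD at bid) = CAD 1,113,546.06
CAD 1,113,546.06 × 1.2964 (sell CAD at bid) = AUD 1,443,601.11
AUD 1,443,601.11 ÷ 0.20193 (buy HKD at ask) = HKD 7,149,017.54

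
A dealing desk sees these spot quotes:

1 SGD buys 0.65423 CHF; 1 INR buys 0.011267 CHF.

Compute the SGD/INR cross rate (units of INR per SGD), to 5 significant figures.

1 SGD × 0.65423 = 0.65423 CHF
0.65423 CHF ÷ 0.011267 = 58.066 INR

SGD/INR = 58.066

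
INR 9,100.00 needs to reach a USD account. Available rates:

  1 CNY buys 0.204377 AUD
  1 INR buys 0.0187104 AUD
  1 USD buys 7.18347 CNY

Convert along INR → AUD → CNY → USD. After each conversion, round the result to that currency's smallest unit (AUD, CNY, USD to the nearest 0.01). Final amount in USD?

INR 9,100.00 × 0.0187104 = AUD 170.26
AUD 170.26 ÷ 0.204377 = CNY 833.07
CNY 833.07 ÷ 7.18347 = USD 115.97

USD 115.97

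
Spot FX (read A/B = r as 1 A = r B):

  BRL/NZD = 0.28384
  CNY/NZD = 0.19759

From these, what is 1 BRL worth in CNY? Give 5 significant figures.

1 BRL × 0.28384 = 0.28384 NZD
0.28384 NZD ÷ 0.19759 = 1.43651 CNY

BRL/CNY = 1.4365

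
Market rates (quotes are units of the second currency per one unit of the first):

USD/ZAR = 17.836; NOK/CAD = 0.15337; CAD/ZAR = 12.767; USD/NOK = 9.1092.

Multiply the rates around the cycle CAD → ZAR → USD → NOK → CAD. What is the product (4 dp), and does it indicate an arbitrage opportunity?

1.0000 (no arbitrage)

Around CAD → ZAR → USD → NOK → CAD: 1 × 12.767 ÷ 17.836 × 9.1092 × 0.15337 = 1.000028
Product ≈ 1 (deviation 0.003%, within rounding noise).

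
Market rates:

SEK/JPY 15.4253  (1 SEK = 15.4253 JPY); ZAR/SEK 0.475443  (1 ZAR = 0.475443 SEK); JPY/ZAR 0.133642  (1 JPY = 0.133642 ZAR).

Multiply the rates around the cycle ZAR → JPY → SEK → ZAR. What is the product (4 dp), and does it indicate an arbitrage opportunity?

1.0203 (arbitrage exists)

Around ZAR → JPY → SEK → ZAR: 1 ÷ 0.133642 ÷ 15.4253 ÷ 0.475443 = 1.020293
Product > 1; profitable direction is ZAR → JPY → SEK → ZAR.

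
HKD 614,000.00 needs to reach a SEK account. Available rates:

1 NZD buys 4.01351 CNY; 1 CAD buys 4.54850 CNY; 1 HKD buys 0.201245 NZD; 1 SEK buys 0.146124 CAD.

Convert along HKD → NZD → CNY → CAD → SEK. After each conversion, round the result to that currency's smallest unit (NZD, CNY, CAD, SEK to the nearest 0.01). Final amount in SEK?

HKD 614,000.00 × 0.201245 = NZD 123,564.43
NZD 123,564.43 × 4.01351 = CNY 495,927.08
CNY 495,927.08 ÷ 4.54850 = CAD 109,030.91
CAD 109,030.91 ÷ 0.146124 = SEK 746,153.34

SEK 746,153.34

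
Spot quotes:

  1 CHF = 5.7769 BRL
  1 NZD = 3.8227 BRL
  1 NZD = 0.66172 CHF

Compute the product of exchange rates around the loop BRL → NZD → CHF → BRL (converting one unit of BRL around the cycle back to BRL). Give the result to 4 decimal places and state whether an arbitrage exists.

Around BRL → NZD → CHF → BRL: 1 ÷ 3.8227 × 0.66172 × 5.7769 = 0.999997
Product ≈ 1 (deviation 0.000%, within rounding noise).

1.0000 (no arbitrage)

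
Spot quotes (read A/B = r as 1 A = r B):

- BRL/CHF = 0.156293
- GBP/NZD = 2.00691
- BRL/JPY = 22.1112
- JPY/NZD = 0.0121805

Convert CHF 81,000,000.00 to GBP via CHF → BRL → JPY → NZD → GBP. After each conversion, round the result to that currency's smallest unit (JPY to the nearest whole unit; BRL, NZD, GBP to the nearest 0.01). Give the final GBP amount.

CHF 81,000,000.00 ÷ 0.156293 = BRL 518,257,375.57
BRL 518,257,375.57 × 22.1112 = JPY 11,459,292,483
JPY 11,459,292,483 × 0.0121805 = NZD 139,579,912.09
NZD 139,579,912.09 ÷ 2.00691 = GBP 69,549,661.96

GBP 69,549,661.96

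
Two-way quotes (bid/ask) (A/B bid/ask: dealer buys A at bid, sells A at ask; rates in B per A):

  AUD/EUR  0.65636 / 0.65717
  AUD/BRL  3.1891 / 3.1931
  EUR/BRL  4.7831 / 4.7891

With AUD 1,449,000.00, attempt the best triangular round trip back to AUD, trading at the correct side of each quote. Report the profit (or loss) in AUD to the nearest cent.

Net profit: AUD 19,266.49

Best loop AUD → BRL → EUR → AUD:
AUD 1,449,000.00 × 3.1891 (sell AUD at bid) = BRL 4,621,005.90
BRL 4,621,005.90 ÷ 4.7891 (buy EUR at ask) = EUR 964,900.69
EUR 964,900.69 ÷ 0.65717 (buy AUD at ask) = AUD 1,468,266.49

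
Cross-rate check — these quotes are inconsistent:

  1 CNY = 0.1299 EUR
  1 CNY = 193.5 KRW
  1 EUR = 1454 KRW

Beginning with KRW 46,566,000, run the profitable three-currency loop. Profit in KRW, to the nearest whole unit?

Profit: KRW 1,140,367

Profitable loop is KRW → EUR → CNY → KRW:
KRW 46,566,000 ÷ 1454 = EUR 32,026.13
EUR 32,026.13 ÷ 0.1299 = CNY 246,544.53
CNY 246,544.53 × 193.5 = KRW 47,706,367
Profit = KRW 47,706,367 − KRW 46,566,000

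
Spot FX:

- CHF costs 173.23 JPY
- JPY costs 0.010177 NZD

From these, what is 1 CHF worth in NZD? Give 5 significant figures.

1 CHF × 173.23 = 173.23 JPY
173.23 JPY × 0.010177 = 1.76296 NZD

CHF/NZD = 1.7630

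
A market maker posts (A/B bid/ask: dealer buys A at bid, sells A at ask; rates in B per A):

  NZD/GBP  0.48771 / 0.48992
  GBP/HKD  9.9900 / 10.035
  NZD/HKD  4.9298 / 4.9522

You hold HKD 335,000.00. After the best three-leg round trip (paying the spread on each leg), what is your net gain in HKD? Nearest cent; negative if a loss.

Best loop HKD → GBP → NZD → HKD:
HKD 335,000.00 ÷ 10.035 (buy GBP at ask) = GBP 33,383.16
GBP 33,383.16 ÷ 0.48992 (buy NZD at ask) = NZD 68,140.02
NZD 68,140.02 × 4.9298 (sell NZD at bid) = HKD 335,916.67

Net profit: HKD 916.67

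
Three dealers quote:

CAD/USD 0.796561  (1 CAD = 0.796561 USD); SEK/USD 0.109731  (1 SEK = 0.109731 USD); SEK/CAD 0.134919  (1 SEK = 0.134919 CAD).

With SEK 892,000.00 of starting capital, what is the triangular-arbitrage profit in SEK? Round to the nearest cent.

Profit: SEK 18,755.99

Profitable loop is SEK → USD → CAD → SEK:
SEK 892,000.00 × 0.109731 = USD 97,880.05
USD 97,880.05 ÷ 0.796561 = CAD 122,878.29
CAD 122,878.29 ÷ 0.134919 = SEK 910,755.99
Profit = SEK 910,755.99 − SEK 892,000.00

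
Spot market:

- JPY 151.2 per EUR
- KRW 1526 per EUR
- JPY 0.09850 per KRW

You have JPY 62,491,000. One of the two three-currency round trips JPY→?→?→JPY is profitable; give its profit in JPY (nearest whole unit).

Profit: JPY 369,597

Profitable loop is JPY → KRW → EUR → JPY:
JPY 62,491,000 ÷ 0.09850 = KRW 634,426,396
KRW 634,426,396 ÷ 1526 = EUR 415,744.69
EUR 415,744.69 × 151.2 = JPY 62,860,597
Profit = JPY 62,860,597 − JPY 62,491,000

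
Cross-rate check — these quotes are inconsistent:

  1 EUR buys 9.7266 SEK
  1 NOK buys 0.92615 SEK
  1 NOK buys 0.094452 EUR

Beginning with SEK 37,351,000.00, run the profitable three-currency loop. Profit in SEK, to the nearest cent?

Profitable loop is SEK → EUR → NOK → SEK:
SEK 37,351,000.00 ÷ 9.7266 = EUR 3,840,088.01
EUR 3,840,088.01 ÷ 0.094452 = NOK 40,656,502.84
NOK 40,656,502.84 × 0.92615 = SEK 37,654,020.10
Profit = SEK 37,654,020.10 − SEK 37,351,000.00

Profit: SEK 303,020.10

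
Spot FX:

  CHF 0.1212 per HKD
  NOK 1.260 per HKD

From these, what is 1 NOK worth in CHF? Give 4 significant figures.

1 NOK ÷ 1.260 = 0.793651 HKD
0.793651 HKD × 0.1212 = 0.0961905 CHF

NOK/CHF = 0.09619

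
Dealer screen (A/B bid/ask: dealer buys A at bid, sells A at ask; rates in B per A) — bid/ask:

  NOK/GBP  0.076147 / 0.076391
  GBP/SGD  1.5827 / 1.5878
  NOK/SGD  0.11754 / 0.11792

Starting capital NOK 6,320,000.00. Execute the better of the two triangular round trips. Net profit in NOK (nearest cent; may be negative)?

Best loop NOK → GBP → SGD → NOK:
NOK 6,320,000.00 × 0.076147 (sell NOK at bid) = GBP 481,249.04
GBP 481,249.04 × 1.5827 (sell GBP at bid) = SGD 761,672.86
SGD 761,672.86 ÷ 0.11792 (buy NOK at ask) = NOK 6,459,233.85

Net profit: NOK 139,233.85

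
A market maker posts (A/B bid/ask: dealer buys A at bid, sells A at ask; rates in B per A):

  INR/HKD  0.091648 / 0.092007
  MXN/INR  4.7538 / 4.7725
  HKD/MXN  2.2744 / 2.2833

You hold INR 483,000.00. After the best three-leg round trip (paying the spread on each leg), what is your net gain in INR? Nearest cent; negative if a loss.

Net result: INR -1,254.85 (no profitable arbitrage after spreads)

Best loop INR → MXN → HKD → INR:
INR 483,000.00 ÷ 4.7725 (buy MXN at ask) = MXN 101,204.82
MXN 101,204.82 ÷ 2.2833 (buy HKD at ask) = HKD 44,323.93
HKD 44,323.93 ÷ 0.092007 (buy INR at ask) = INR 481,745.15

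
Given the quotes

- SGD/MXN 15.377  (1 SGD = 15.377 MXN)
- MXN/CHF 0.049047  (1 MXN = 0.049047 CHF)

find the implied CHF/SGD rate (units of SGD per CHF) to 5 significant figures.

CHF/SGD = 1.3259

1 CHF ÷ 0.049047 = 20.3886 MXN
20.3886 MXN ÷ 15.377 = 1.32592 SGD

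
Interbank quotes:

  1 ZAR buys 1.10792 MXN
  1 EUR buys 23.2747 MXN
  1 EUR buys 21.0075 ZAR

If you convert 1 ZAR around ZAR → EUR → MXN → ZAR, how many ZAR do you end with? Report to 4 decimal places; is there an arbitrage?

Around ZAR → EUR → MXN → ZAR: 1 ÷ 21.0075 × 23.2747 ÷ 1.10792 = 1.000003
Product ≈ 1 (deviation 0.000%, within rounding noise).

1.0000 (no arbitrage)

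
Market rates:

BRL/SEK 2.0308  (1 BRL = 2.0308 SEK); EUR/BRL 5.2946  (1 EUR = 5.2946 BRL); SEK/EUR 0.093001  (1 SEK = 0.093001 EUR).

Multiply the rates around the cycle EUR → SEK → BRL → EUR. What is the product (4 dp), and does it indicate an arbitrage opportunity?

1.0000 (no arbitrage)

Around EUR → SEK → BRL → EUR: 1 ÷ 0.093001 ÷ 2.0308 ÷ 5.2946 = 1.000028
Product ≈ 1 (deviation 0.003%, within rounding noise).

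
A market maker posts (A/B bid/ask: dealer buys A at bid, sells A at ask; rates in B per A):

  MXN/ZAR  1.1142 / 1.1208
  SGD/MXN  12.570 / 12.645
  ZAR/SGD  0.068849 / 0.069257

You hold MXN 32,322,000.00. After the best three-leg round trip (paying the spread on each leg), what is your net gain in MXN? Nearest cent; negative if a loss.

Net profit: MXN 607,686.39

Best loop MXN → SGD → ZAR → MXN:
MXN 32,322,000.00 ÷ 12.645 (buy SGD at ask) = SGD 2,556,109.13
SGD 2,556,109.13 ÷ 0.069257 (buy ZAR at ask) = ZAR 36,907,592.50
ZAR 36,907,592.50 ÷ 1.1208 (buy MXN at ask) = MXN 32,929,686.39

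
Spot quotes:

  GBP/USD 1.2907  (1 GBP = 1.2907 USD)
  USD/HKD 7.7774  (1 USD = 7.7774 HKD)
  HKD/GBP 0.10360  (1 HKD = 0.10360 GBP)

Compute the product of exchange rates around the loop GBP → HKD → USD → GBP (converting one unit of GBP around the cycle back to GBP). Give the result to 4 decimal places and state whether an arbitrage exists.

Around GBP → HKD → USD → GBP: 1 ÷ 0.10360 ÷ 7.7774 ÷ 1.2907 = 0.961569
Product < 1; profitable direction is GBP → USD → HKD → GBP.

0.9616 (arbitrage exists)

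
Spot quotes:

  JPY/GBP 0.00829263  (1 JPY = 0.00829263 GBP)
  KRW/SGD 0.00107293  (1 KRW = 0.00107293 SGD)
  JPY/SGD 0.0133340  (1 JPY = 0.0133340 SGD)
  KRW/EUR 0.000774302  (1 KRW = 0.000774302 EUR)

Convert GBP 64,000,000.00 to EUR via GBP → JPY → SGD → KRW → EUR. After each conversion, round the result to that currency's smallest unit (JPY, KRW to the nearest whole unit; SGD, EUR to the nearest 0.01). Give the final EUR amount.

GBP 64,000,000.00 ÷ 0.00829263 = JPY 7,717,696,316
JPY 7,717,696,316 × 0.0133340 = SGD 102,907,762.68
SGD 102,907,762.68 ÷ 0.00107293 = KRW 95,912,839,309
KRW 95,912,839,309 × 0.000774302 = EUR 74,265,503.30

EUR 74,265,503.30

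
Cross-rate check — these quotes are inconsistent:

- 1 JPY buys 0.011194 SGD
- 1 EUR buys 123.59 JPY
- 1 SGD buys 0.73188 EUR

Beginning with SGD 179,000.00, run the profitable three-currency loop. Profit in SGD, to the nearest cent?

Profitable loop is SGD → EUR → JPY → SGD:
SGD 179,000.00 × 0.73188 = EUR 131,006.52
EUR 131,006.52 × 123.59 = JPY 16,191,096
JPY 16,191,096 × 0.011194 = SGD 181,243.13
Profit = SGD 181,243.13 − SGD 179,000.00

Profit: SGD 2,243.13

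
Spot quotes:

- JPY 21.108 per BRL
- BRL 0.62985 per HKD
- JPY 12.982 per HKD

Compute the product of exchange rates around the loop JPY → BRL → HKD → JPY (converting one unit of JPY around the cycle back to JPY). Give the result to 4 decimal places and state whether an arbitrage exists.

0.9765 (arbitrage exists)

Around JPY → BRL → HKD → JPY: 1 ÷ 21.108 ÷ 0.62985 × 12.982 = 0.976467
Product < 1; profitable direction is JPY → HKD → BRL → JPY.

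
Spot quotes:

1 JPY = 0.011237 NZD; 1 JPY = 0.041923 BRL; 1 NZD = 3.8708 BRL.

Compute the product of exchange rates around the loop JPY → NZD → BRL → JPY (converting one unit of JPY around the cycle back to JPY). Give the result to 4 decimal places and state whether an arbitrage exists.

Around JPY → NZD → BRL → JPY: 1 × 0.011237 × 3.8708 ÷ 0.041923 = 1.037525
Product > 1; profitable direction is JPY → NZD → BRL → JPY.

1.0375 (arbitrage exists)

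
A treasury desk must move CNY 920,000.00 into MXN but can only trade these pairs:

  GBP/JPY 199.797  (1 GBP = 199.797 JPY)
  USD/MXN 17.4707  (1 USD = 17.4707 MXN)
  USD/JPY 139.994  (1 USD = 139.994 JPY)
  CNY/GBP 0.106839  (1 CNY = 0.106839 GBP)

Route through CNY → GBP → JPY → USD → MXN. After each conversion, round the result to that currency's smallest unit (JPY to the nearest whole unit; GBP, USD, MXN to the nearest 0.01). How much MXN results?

CNY 920,000.00 × 0.106839 = GBP 98,291.88
GBP 98,291.88 × 199.797 = JPY 19,638,423
JPY 19,638,423 ÷ 139.994 = USD 140,280.46
USD 140,280.46 × 17.4707 = MXN 2,450,797.83

MXN 2,450,797.83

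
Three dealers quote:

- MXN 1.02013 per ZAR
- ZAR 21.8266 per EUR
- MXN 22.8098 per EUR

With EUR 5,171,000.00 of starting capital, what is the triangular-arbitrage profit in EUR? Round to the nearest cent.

Profitable loop is EUR → MXN → ZAR → EUR:
EUR 5,171,000.00 × 22.8098 = MXN 117,949,475.80
MXN 117,949,475.80 ÷ 1.02013 = ZAR 115,622,004.84
ZAR 115,622,004.84 ÷ 21.8266 = EUR 5,297,298.01
Profit = EUR 5,297,298.01 − EUR 5,171,000.00

Profit: EUR 126,298.01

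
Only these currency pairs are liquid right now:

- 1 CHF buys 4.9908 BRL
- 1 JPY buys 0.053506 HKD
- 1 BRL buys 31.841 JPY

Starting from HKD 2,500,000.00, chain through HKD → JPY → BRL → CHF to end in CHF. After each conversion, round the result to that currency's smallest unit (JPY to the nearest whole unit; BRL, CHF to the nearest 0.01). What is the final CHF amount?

HKD 2,500,000.00 ÷ 0.053506 = JPY 46,723,732
JPY 46,723,732 ÷ 31.841 = BRL 1,467,407.81
BRL 1,467,407.81 ÷ 4.9908 = CHF 294,022.56

CHF 294,022.56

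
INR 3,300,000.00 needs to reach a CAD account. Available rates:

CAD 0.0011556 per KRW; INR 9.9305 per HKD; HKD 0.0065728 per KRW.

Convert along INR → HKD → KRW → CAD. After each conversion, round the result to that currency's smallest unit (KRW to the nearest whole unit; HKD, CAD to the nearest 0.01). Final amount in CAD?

CAD 58,425.16

INR 3,300,000.00 ÷ 9.9305 = HKD 332,309.55
HKD 332,309.55 ÷ 0.0065728 = KRW 50,558,293
KRW 50,558,293 × 0.0011556 = CAD 58,425.16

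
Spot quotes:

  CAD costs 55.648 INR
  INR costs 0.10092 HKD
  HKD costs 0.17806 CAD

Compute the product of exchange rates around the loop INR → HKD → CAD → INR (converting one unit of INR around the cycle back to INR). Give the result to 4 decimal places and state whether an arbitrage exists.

1.0000 (no arbitrage)

Around INR → HKD → CAD → INR: 1 × 0.10092 × 0.17806 × 55.648 = 0.999984
Product ≈ 1 (deviation 0.002%, within rounding noise).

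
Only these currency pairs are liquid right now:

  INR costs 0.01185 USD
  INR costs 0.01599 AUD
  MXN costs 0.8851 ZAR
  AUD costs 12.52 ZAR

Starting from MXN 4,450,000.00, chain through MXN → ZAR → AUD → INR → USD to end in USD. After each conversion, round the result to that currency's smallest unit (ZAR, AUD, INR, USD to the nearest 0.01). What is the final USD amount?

MXN 4,450,000.00 × 0.8851 = ZAR 3,938,695.00
ZAR 3,938,695.00 ÷ 12.52 = AUD 314,592.25
AUD 314,592.25 ÷ 0.01599 = INR 19,674,312.07
INR 19,674,312.07 × 0.01185 = USD 233,140.60

USD 233,140.60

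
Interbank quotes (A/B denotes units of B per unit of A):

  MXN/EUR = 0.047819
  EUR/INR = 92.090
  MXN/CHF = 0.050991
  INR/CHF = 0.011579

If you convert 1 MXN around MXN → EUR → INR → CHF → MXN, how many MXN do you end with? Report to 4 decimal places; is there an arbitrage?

1.0000 (no arbitrage)

Around MXN → EUR → INR → CHF → MXN: 1 × 0.047819 × 92.090 × 0.011579 ÷ 0.050991 = 0.999978
Product ≈ 1 (deviation 0.002%, within rounding noise).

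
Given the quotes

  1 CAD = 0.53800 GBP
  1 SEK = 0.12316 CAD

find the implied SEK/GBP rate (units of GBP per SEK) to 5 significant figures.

SEK/GBP = 0.066260

1 SEK × 0.12316 = 0.12316 CAD
0.12316 CAD × 0.53800 = 0.0662601 GBP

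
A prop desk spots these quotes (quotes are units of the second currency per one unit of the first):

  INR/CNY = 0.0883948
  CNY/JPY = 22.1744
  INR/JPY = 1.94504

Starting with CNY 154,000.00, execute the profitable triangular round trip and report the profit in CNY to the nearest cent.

Profitable loop is CNY → JPY → INR → CNY:
CNY 154,000.00 × 22.1744 = JPY 3,414,858
JPY 3,414,858 ÷ 1.94504 = INR 1,755,674.74
INR 1,755,674.74 × 0.0883948 = CNY 155,192.52
Profit = CNY 155,192.52 − CNY 154,000.00

Profit: CNY 1,192.52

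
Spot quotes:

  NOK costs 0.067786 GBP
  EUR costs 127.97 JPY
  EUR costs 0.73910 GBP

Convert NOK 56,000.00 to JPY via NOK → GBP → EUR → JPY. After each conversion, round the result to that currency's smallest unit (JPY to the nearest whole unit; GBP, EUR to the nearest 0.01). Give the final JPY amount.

NOK 56,000.00 × 0.067786 = GBP 3,796.02
GBP 3,796.02 ÷ 0.73910 = EUR 5,136.00
EUR 5,136.00 × 127.97 = JPY 657,254

JPY 657,254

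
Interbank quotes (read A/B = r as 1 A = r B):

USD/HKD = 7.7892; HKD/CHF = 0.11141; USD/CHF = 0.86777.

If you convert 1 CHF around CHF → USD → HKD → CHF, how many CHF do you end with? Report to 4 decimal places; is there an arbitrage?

1.0000 (no arbitrage)

Around CHF → USD → HKD → CHF: 1 ÷ 0.86777 × 7.7892 × 0.11141 = 1.000029
Product ≈ 1 (deviation 0.003%, within rounding noise).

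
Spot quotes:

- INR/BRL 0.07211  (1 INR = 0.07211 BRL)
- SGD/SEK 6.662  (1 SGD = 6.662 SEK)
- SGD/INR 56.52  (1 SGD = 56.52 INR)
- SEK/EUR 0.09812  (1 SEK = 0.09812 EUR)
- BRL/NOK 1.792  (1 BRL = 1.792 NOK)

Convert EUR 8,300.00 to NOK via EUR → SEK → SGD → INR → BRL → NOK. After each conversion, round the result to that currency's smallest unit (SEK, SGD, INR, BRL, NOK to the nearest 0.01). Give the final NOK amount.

NOK 92,736.66

EUR 8,300.00 ÷ 0.09812 = SEK 84,590.30
SEK 84,590.30 ÷ 6.662 = SGD 12,697.43
SGD 12,697.43 × 56.52 = INR 717,658.74
INR 717,658.74 × 0.07211 = BRL 51,750.37
BRL 51,750.37 × 1.792 = NOK 92,736.66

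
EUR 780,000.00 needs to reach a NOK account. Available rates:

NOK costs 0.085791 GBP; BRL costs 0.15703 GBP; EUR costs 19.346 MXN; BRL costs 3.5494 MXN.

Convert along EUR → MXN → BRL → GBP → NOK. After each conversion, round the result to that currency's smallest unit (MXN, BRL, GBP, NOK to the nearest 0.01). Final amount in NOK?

NOK 7,781,650.87

EUR 780,000.00 × 19.346 = MXN 15,089,880.00
MXN 15,089,880.00 ÷ 3.5494 = BRL 4,251,388.97
BRL 4,251,388.97 × 0.15703 = GBP 667,595.61
GBP 667,595.61 ÷ 0.085791 = NOK 7,781,650.87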